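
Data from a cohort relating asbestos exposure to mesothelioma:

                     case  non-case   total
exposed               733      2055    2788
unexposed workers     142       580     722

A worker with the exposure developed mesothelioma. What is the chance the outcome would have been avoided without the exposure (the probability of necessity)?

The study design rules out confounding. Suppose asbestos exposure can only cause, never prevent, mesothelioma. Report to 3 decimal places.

PN ≈ 0.252

p₁ = P(outcome | exposed) = 733/2788 = 0.26291
p₀ = P(outcome | unexposed) = 142/722 = 0.19668
Under exogeneity and monotonicity, PN = (p₁ − p₀) / p₁.
PN = (0.26291 − 0.19668) / 0.26291 = 0.066237 / 0.26291 ≈ 0.2519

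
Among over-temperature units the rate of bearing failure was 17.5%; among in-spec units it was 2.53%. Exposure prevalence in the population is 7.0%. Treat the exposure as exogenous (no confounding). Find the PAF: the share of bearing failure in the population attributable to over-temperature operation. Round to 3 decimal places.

PAF ≈ 0.293

p₁ = 0.175, p₀ = 0.0253.
Overall risk P(Y=1) = π·p₁ + (1−π)·p₀ = 0.07×0.175 + 0.93×0.0253 = 0.035779.
Under exogeneity, PAF = [P(Y=1) − p₀] / P(Y=1).
PAF = (0.035779 − 0.0253) / 0.035779 ≈ 0.2929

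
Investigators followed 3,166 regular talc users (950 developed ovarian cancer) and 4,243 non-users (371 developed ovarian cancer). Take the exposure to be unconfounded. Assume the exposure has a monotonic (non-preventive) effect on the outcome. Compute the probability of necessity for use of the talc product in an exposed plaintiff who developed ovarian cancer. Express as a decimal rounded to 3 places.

PN ≈ 0.709

p₁ = P(outcome | exposed) = 950/3166 = 0.30006
p₀ = P(outcome | unexposed) = 371/4243 = 0.087438
Under exogeneity and monotonicity, PN = (p₁ − p₀) / p₁.
PN = (0.30006 − 0.087438) / 0.30006 = 0.21263 / 0.30006 ≈ 0.7086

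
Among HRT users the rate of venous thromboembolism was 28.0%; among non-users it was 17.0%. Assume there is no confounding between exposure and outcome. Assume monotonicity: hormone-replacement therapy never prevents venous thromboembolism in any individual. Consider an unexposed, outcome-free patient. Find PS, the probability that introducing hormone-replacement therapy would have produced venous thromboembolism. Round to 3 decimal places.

PS ≈ 0.133

p₁ = 0.28, p₀ = 0.17.
Under exogeneity and monotonicity, PS = (p₁ − p₀) / (1 − p₀).
PS = (0.28 − 0.17) / (1 − 0.17) = 0.11 / 0.83 ≈ 0.1325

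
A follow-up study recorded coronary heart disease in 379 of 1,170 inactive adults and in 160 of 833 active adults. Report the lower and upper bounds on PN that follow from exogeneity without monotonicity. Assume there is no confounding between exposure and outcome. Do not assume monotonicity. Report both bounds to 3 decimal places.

p₁ = P(outcome | exposed) = 379/1170 = 0.32393
p₀ = P(outcome | unexposed) = 160/833 = 0.19208
Under exogeneity alone the bounds on PN are max{0,(p₁−p₀)/p₁} ≤ PN ≤ min{1,(1−p₀)/p₁}.
  lower = (p₁ − p₀)/p₁ = 0.13185 / 0.32393 ≈ 0.4070
  upper = min{1, (1 − p₀)/p₁} = 0.80792 / 0.32393 ≈ 2.4941 → capped at 1

0.407 ≤ PN ≤ 1.000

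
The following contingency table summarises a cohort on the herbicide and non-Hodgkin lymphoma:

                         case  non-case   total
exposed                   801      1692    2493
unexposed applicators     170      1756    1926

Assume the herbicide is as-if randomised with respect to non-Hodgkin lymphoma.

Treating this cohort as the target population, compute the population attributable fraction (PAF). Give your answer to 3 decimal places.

PAF ≈ 0.598

p₁ = P(outcome | exposed) = 801/2493 = 0.3213
p₀ = P(outcome | unexposed) = 170/1926 = 0.088266
Exposure prevalence π = 2493/4419 = 0.56415; overall risk P(Y=1) = 0.21973.
Under exogeneity, PAF = [P(Y=1) − p₀]/P(Y=1).
PAF = (0.21973 − 0.088266) / 0.21973 ≈ 0.5983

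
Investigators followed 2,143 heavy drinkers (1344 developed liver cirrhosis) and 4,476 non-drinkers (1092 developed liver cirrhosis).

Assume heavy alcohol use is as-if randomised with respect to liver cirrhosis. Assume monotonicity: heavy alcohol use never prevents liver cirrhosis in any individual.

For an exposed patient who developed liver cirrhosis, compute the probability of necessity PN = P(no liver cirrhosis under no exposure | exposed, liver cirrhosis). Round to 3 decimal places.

p₁ = P(outcome | exposed) = 1344/2143 = 0.62716
p₀ = P(outcome | unexposed) = 1092/4476 = 0.24397
Under exogeneity and monotonicity, PN = (p₁ − p₀) / p₁.
PN = (0.62716 − 0.24397) / 0.62716 = 0.38319 / 0.62716 ≈ 0.6110

PN ≈ 0.611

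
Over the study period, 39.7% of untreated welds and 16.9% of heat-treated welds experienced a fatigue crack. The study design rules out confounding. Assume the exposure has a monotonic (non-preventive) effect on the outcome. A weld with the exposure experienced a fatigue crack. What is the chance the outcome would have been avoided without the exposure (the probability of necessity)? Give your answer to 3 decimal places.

p₁ = 0.397, p₀ = 0.169.
Under exogeneity and monotonicity, PN = (p₁ − p₀) / p₁.
PN = (0.397 − 0.169) / 0.397 = 0.228 / 0.397 ≈ 0.5743

PN ≈ 0.574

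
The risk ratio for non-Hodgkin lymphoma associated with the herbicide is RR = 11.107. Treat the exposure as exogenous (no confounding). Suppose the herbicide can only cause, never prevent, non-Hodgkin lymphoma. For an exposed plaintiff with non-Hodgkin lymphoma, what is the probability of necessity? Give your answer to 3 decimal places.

Under exogeneity and monotonicity, PN = (RR − 1) / RR = 1 − 1/RR.
PN = (11.107 − 1) / 11.107 = 10.11 / 11.107 ≈ 0.9100

PN ≈ 0.910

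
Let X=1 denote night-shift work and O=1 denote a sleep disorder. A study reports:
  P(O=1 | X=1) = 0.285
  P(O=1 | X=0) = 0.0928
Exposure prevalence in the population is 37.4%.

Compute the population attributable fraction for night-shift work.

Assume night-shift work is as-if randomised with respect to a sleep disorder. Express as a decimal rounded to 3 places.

PAF ≈ 0.436

Let p₁ = 0.285, p₀ = 0.0928.
Overall risk P(Y=1) = π·p₁ + (1−π)·p₀ = 0.374×0.285 + 0.626×0.0928 = 0.16468.
Under exogeneity, PAF = [P(Y=1) − p₀] / P(Y=1).
PAF = (0.16468 − 0.0928) / 0.16468 ≈ 0.4365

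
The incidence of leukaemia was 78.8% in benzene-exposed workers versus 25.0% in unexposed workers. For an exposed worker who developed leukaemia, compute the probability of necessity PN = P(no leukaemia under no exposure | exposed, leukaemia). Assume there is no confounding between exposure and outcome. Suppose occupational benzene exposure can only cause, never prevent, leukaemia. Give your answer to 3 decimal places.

p₁ = 0.788, p₀ = 0.25.
Under exogeneity and monotonicity, PN = (p₁ − p₀) / p₁.
PN = (0.788 − 0.25) / 0.788 = 0.538 / 0.788 ≈ 0.6827

PN ≈ 0.683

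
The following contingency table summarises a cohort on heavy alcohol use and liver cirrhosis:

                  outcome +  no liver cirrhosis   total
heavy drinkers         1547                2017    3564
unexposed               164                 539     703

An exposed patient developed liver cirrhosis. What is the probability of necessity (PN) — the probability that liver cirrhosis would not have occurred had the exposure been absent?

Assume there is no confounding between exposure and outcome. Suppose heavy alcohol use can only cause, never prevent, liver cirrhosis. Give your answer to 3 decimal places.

p₁ = P(outcome | exposed) = 1547/3564 = 0.43406
p₀ = P(outcome | unexposed) = 164/703 = 0.23329
Under exogeneity and monotonicity, PN = (p₁ − p₀) / p₁.
PN = (0.43406 − 0.23329) / 0.43406 = 0.20078 / 0.43406 ≈ 0.4626

PN ≈ 0.463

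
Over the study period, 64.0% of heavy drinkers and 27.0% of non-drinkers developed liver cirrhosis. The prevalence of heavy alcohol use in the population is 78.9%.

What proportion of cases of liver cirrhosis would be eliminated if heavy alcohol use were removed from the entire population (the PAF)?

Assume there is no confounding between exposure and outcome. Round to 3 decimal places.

PAF ≈ 0.520

p₁ = 0.64, p₀ = 0.27.
Overall risk P(Y=1) = π·p₁ + (1−π)·p₀ = 0.789×0.64 + 0.211×0.27 = 0.56193.
Under exogeneity, PAF = [P(Y=1) − p₀] / P(Y=1).
PAF = (0.56193 − 0.27) / 0.56193 ≈ 0.5195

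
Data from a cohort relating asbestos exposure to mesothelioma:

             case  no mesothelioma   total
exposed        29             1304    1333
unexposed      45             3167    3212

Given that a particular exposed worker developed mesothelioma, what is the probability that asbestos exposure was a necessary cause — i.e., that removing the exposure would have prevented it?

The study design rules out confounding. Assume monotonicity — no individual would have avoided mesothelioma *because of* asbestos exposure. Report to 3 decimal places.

p₁ = P(outcome | exposed) = 29/1333 = 0.021755
p₀ = P(outcome | unexposed) = 45/3212 = 0.01401
Under exogeneity and monotonicity, PN = (p₁ − p₀)/p₁.
PN = (0.021755 − 0.01401) / 0.021755 ≈ 0.3560

PN ≈ 0.356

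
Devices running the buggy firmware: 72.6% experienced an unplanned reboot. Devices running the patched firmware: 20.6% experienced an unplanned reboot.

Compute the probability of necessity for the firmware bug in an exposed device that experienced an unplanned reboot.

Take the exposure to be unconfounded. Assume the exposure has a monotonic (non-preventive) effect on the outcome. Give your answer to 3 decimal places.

PN ≈ 0.716

p₁ = 0.726, p₀ = 0.206.
Under exogeneity and monotonicity, PN = (p₁ − p₀) / p₁.
PN = (0.726 − 0.206) / 0.726 = 0.52 / 0.726 ≈ 0.7163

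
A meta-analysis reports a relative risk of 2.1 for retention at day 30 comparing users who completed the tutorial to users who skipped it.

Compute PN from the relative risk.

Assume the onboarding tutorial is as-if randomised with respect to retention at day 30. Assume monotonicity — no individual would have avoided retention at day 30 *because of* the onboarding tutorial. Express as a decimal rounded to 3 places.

Under exogeneity and monotonicity, PN = (RR − 1) / RR = 1 − 1/RR.
PN = (2.1 − 1) / 2.1 = 1.1 / 2.1 ≈ 0.5238

PN ≈ 0.524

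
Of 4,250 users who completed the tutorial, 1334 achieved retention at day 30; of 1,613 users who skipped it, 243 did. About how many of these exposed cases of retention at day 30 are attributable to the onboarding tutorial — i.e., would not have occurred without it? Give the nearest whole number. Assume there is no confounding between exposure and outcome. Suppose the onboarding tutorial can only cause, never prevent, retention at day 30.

about 694 cases

p₁ = P(outcome | exposed) = 1334/4250 = 0.31388
p₀ = P(outcome | unexposed) = 243/1613 = 0.15065
PN = (p₁ − p₀)/p₁ = (0.31388 − 0.15065) / 0.31388 ≈ 0.52004.
Attributable cases ≈ PN × (exposed cases) = 0.52004 × 1334 ≈ 693.73.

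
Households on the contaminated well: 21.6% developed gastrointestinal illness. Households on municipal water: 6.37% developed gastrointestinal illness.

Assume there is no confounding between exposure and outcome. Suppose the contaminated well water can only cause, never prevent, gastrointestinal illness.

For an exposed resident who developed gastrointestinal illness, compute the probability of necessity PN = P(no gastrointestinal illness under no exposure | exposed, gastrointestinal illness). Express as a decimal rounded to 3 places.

p₁ = 0.216, p₀ = 0.0637.
Under exogeneity and monotonicity, PN = (p₁ − p₀) / p₁.
PN = (0.216 − 0.0637) / 0.216 = 0.1523 / 0.216 ≈ 0.7051

PN ≈ 0.705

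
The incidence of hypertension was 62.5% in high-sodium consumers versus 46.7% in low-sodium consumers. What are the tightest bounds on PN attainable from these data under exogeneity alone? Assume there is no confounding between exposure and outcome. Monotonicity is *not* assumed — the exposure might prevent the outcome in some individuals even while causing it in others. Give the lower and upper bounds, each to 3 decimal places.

p₁ = 0.625, p₀ = 0.467.
Under exogeneity alone the bounds on PN are max{0,(p₁−p₀)/p₁} ≤ PN ≤ min{1,(1−p₀)/p₁}.
  lower = (p₁ − p₀)/p₁ = 0.158 / 0.625 ≈ 0.2528
  upper = min{1, (1 − p₀)/p₁} = 0.533 / 0.625 ≈ 0.8528

0.253 ≤ PN ≤ 0.853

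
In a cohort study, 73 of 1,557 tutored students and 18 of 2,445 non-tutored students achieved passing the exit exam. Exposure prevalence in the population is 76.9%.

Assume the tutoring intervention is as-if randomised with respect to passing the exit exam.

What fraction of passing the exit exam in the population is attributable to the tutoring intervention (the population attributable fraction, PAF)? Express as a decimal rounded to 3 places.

p₁ = P(outcome | exposed) = 73/1557 = 0.046885
p₀ = P(outcome | unexposed) = 18/2445 = 0.007362
Overall risk P(Y=1) = π·p₁ + (1−π)·p₀ = 0.769×0.046885 + 0.231×0.007362 = 0.037755.
Under exogeneity, PAF = [P(Y=1) − p₀] / P(Y=1).
PAF = (0.037755 − 0.007362) / 0.037755 ≈ 0.8050

PAF ≈ 0.805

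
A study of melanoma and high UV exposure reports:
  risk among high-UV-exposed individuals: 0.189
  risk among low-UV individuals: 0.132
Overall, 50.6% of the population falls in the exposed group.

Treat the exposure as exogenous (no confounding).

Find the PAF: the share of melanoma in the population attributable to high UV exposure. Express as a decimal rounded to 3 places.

Let p₁ = 0.189, p₀ = 0.132.
Overall risk P(Y=1) = π·p₁ + (1−π)·p₀ = 0.506×0.189 + 0.494×0.132 = 0.16084.
Under exogeneity, PAF = [P(Y=1) − p₀] / P(Y=1).
PAF = (0.16084 − 0.132) / 0.16084 ≈ 0.1793

PAF ≈ 0.179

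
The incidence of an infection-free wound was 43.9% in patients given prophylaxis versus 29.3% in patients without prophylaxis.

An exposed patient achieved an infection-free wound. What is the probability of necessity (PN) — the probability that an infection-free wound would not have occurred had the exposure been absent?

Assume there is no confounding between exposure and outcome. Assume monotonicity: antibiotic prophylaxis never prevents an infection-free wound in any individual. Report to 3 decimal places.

p₁ = 0.439, p₀ = 0.293.
Under exogeneity and monotonicity, PN = (p₁ − p₀) / p₁.
PN = (0.439 − 0.293) / 0.439 = 0.146 / 0.439 ≈ 0.3326

PN ≈ 0.333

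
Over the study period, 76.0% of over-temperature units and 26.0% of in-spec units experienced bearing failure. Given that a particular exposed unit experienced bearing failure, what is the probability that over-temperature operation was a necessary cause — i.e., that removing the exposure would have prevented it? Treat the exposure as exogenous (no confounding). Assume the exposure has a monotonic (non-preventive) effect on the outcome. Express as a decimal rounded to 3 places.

p₁ = 0.76, p₀ = 0.26.
Under exogeneity and monotonicity, PN = (p₁ − p₀) / p₁.
PN = (0.76 − 0.26) / 0.76 = 0.5 / 0.76 ≈ 0.6579

PN ≈ 0.658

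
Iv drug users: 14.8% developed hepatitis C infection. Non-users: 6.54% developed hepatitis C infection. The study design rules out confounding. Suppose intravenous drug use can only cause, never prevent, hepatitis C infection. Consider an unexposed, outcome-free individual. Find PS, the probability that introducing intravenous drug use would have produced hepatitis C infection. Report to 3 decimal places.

PS ≈ 0.088

p₁ = 0.148, p₀ = 0.0654.
Under exogeneity and monotonicity, PS = (p₁ − p₀) / (1 − p₀).
PS = (0.148 − 0.0654) / (1 − 0.0654) = 0.0826 / 0.9346 ≈ 0.0884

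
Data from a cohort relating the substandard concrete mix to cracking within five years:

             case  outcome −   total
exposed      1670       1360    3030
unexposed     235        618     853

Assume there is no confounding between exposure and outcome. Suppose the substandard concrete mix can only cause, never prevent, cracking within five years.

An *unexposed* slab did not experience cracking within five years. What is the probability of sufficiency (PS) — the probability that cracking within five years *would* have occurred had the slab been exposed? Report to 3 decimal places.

PS ≈ 0.380

p₁ = P(outcome | exposed) = 1670/3030 = 0.55116
p₀ = P(outcome | unexposed) = 235/853 = 0.2755
Under exogeneity and monotonicity, PS = (p₁ − p₀) / (1 − p₀).
PS = (0.55116 − 0.2755) / (1 − 0.2755) = 0.27566 / 0.7245 ≈ 0.3805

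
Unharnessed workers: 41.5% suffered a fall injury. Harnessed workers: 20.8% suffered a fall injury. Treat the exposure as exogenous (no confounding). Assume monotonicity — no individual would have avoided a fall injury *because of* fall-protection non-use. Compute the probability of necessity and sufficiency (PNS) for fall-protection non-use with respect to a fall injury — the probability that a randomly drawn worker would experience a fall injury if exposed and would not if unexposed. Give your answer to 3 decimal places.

p₁ = 0.415, p₀ = 0.208.
Under exogeneity and monotonicity, PNS = p₁ − p₀.
PNS = 0.415 − 0.208 = 0.207

PNS ≈ 0.207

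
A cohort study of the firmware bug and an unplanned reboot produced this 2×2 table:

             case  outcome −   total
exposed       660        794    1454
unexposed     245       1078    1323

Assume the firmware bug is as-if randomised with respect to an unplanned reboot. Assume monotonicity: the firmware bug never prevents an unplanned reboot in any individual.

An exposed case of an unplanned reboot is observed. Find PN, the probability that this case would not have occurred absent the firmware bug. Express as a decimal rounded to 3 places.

PN ≈ 0.592

p₁ = P(outcome | exposed) = 660/1454 = 0.45392
p₀ = P(outcome | unexposed) = 245/1323 = 0.18519
Under exogeneity and monotonicity, PN = (p₁ − p₀)/p₁.
PN = (0.45392 − 0.18519) / 0.45392 ≈ 0.5920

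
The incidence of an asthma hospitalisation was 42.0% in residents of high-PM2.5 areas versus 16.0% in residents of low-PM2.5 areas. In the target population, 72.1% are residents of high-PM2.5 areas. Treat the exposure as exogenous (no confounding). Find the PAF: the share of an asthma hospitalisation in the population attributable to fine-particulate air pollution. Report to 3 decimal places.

PAF ≈ 0.540

p₁ = 0.42, p₀ = 0.16.
Overall risk P(Y=1) = π·p₁ + (1−π)·p₀ = 0.721×0.42 + 0.279×0.16 = 0.34746.
Under exogeneity, PAF = [P(Y=1) − p₀] / P(Y=1).
PAF = (0.34746 − 0.16) / 0.34746 ≈ 0.5395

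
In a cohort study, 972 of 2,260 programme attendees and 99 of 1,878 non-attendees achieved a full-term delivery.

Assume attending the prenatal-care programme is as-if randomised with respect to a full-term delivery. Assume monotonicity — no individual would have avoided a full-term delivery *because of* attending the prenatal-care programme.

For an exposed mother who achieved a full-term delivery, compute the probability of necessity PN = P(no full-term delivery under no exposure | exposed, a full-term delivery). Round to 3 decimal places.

p₁ = P(outcome | exposed) = 972/2260 = 0.43009
p₀ = P(outcome | unexposed) = 99/1878 = 0.052716
Under exogeneity and monotonicity, PN = (p₁ − p₀) / p₁.
PN = (0.43009 − 0.052716) / 0.43009 = 0.37737 / 0.43009 ≈ 0.8774

PN ≈ 0.877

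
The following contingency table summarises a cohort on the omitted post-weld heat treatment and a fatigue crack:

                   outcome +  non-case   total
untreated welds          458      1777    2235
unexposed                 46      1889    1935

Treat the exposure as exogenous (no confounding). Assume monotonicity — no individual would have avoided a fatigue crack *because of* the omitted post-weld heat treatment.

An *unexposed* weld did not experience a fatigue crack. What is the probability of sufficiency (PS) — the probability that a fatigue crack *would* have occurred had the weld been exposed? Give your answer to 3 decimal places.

PS ≈ 0.186

p₁ = P(outcome | exposed) = 458/2235 = 0.20492
p₀ = P(outcome | unexposed) = 46/1935 = 0.023773
Under exogeneity and monotonicity, PS = (p₁ − p₀) / (1 − p₀).
PS = (0.20492 − 0.023773) / (1 − 0.023773) = 0.18115 / 0.97623 ≈ 0.1856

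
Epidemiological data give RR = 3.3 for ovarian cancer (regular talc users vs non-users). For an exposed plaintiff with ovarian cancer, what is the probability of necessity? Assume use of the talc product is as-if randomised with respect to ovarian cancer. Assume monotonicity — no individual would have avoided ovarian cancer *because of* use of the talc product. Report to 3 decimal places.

Under exogeneity and monotonicity, PN = (RR − 1) / RR = 1 − 1/RR.
PN = (3.3 − 1) / 3.3 = 2.3 / 3.3 ≈ 0.6970

PN ≈ 0.697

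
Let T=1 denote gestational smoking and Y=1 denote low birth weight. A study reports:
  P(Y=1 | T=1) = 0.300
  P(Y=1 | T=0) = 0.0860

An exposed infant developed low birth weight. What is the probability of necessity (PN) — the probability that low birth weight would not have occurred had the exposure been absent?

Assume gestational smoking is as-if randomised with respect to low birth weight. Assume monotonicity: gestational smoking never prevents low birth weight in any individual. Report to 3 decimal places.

PN ≈ 0.713

Let p₁ = 0.3, p₀ = 0.086.
Under exogeneity and monotonicity, PN = (p₁ − p₀) / p₁.
PN = (0.3 − 0.086) / 0.3 = 0.214 / 0.3 ≈ 0.7133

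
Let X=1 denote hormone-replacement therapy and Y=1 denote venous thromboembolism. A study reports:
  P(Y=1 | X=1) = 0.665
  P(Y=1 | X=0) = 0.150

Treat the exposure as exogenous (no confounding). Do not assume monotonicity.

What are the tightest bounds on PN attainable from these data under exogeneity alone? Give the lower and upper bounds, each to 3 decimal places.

Let p₁ = 0.665, p₀ = 0.15.
Under exogeneity alone the bounds on PN are max{0,(p₁−p₀)/p₁} ≤ PN ≤ min{1,(1−p₀)/p₁}.
  lower = (p₁ − p₀)/p₁ = 0.515 / 0.665 ≈ 0.7744
  upper = min{1, (1 − p₀)/p₁} = 0.85 / 0.665 ≈ 1.2782 → capped at 1

0.774 ≤ PN ≤ 1.000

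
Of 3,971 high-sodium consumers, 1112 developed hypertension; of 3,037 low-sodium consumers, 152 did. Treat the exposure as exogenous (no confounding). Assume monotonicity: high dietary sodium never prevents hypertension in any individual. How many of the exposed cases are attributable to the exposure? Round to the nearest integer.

about 913 cases

p₁ = P(outcome | exposed) = 1112/3971 = 0.28003
p₀ = P(outcome | unexposed) = 152/3037 = 0.050049
PN = (p₁ − p₀)/p₁ = (0.28003 − 0.050049) / 0.28003 ≈ 0.82127.
Attributable cases ≈ PN × (exposed cases) = 0.82127 × 1112 ≈ 913.25.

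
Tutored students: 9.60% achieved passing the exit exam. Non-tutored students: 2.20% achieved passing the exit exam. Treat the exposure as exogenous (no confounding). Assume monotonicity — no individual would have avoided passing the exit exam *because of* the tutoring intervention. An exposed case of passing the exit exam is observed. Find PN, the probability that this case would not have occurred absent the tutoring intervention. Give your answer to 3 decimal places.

p₁ = 0.096, p₀ = 0.022.
Under exogeneity and monotonicity, PN = (p₁ − p₀) / p₁.
PN = (0.096 − 0.022) / 0.096 = 0.074 / 0.096 ≈ 0.7708

PN ≈ 0.771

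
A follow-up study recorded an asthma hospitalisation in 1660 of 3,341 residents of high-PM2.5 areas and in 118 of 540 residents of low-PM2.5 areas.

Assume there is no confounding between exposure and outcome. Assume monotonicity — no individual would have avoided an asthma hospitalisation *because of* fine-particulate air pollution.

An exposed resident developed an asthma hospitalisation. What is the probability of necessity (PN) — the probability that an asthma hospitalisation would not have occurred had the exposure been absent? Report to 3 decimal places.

PN ≈ 0.560

p₁ = P(outcome | exposed) = 1660/3341 = 0.49686
p₀ = P(outcome | unexposed) = 118/540 = 0.21852
Under exogeneity and monotonicity, PN = (p₁ − p₀) / p₁.
PN = (0.49686 − 0.21852) / 0.49686 = 0.27834 / 0.49686 ≈ 0.5602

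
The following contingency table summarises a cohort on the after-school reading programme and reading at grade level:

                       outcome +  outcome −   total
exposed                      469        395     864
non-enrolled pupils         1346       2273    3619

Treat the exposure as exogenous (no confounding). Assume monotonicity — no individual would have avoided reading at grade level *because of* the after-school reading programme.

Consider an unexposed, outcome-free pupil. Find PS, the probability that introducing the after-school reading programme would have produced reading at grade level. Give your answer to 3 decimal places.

PS ≈ 0.272

p₁ = P(outcome | exposed) = 469/864 = 0.54282
p₀ = P(outcome | unexposed) = 1346/3619 = 0.37193
Under exogeneity and monotonicity, PS = (p₁ − p₀)/(1 − p₀).
PS = (0.54282 − 0.37193) / 0.62807 ≈ 0.2721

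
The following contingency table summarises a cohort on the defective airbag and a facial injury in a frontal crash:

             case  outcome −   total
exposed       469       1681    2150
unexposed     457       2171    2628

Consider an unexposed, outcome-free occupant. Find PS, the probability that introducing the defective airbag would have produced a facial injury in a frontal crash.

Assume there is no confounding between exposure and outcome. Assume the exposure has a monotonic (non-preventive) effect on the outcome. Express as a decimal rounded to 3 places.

PS ≈ 0.054

p₁ = P(outcome | exposed) = 469/2150 = 0.21814
p₀ = P(outcome | unexposed) = 457/2628 = 0.1739
Under exogeneity and monotonicity, PS = (p₁ − p₀)/(1 − p₀).
PS = (0.21814 − 0.1739) / 0.8261 ≈ 0.0536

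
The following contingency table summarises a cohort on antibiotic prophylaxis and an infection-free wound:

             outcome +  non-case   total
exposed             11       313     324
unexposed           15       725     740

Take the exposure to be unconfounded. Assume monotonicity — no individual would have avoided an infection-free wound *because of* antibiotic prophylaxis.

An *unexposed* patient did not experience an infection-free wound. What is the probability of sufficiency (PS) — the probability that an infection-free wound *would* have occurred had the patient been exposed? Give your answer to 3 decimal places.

p₁ = P(outcome | exposed) = 11/324 = 0.033951
p₀ = P(outcome | unexposed) = 15/740 = 0.02027
Under exogeneity and monotonicity, PS = (p₁ − p₀) / (1 − p₀).
PS = (0.033951 − 0.02027) / (1 − 0.02027) = 0.01368 / 0.97973 ≈ 0.0140

PS ≈ 0.014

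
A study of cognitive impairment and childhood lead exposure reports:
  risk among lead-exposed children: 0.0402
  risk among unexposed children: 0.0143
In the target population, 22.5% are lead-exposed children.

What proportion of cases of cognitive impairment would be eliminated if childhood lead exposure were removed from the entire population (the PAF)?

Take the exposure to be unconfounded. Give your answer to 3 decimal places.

PAF ≈ 0.290

Let p₁ = 0.0402, p₀ = 0.0143.
Overall risk P(Y=1) = π·p₁ + (1−π)·p₀ = 0.225×0.0402 + 0.775×0.0143 = 0.020127.
Under exogeneity, PAF = [P(Y=1) − p₀] / P(Y=1).
PAF = (0.020127 − 0.0143) / 0.020127 ≈ 0.2895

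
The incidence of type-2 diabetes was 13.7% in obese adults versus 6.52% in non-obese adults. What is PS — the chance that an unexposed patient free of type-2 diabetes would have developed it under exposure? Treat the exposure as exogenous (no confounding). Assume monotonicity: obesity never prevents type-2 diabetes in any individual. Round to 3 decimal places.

PS ≈ 0.077

p₁ = 0.137, p₀ = 0.0652.
Under exogeneity and monotonicity, PS = (p₁ − p₀) / (1 − p₀).
PS = (0.137 − 0.0652) / (1 − 0.0652) = 0.0718 / 0.9348 ≈ 0.0768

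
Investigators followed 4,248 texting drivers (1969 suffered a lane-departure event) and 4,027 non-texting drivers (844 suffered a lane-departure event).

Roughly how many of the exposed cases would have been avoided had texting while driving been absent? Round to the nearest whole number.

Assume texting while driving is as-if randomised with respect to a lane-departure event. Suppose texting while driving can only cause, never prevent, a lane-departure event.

about 1079 cases

p₁ = P(outcome | exposed) = 1969/4248 = 0.46351
p₀ = P(outcome | unexposed) = 844/4027 = 0.20959
PN = (p₁ − p₀)/p₁ = (0.46351 − 0.20959) / 0.46351 ≈ 0.54783.
Attributable cases ≈ PN × (exposed cases) = 0.54783 × 1969 ≈ 1078.68.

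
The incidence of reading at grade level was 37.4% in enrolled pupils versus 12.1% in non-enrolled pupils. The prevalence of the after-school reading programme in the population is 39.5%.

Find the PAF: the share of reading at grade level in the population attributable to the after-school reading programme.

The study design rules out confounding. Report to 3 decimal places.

p₁ = 0.374, p₀ = 0.121.
Overall risk P(Y=1) = π·p₁ + (1−π)·p₀ = 0.395×0.374 + 0.605×0.121 = 0.22093.
Under exogeneity, PAF = [P(Y=1) − p₀] / P(Y=1).
PAF = (0.22093 − 0.121) / 0.22093 ≈ 0.4523

PAF ≈ 0.452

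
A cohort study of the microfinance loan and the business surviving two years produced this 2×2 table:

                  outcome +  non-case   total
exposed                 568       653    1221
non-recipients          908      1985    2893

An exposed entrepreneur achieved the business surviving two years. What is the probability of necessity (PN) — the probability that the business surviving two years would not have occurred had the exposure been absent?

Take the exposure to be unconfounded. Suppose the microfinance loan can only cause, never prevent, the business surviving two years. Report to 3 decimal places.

p₁ = P(outcome | exposed) = 568/1221 = 0.46519
p₀ = P(outcome | unexposed) = 908/2893 = 0.31386
Under exogeneity and monotonicity, PN = (p₁ − p₀)/p₁.
PN = (0.46519 − 0.31386) / 0.46519 ≈ 0.3253

PN ≈ 0.325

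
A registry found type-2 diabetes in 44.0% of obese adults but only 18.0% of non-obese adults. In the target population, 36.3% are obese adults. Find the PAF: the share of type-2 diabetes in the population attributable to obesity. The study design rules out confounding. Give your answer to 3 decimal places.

PAF ≈ 0.344

p₁ = 0.44, p₀ = 0.18.
Overall risk P(Y=1) = π·p₁ + (1−π)·p₀ = 0.363×0.44 + 0.637×0.18 = 0.27438.
Under exogeneity, PAF = [P(Y=1) − p₀] / P(Y=1).
PAF = (0.27438 − 0.18) / 0.27438 ≈ 0.3440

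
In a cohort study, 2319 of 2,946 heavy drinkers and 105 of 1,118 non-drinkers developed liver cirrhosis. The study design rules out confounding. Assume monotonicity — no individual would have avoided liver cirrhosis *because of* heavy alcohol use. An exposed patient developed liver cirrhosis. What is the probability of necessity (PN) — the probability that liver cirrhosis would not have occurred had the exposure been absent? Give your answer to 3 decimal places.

p₁ = P(outcome | exposed) = 2319/2946 = 0.78717
p₀ = P(outcome | unexposed) = 105/1118 = 0.093918
Under exogeneity and monotonicity, PN = (p₁ − p₀) / p₁.
PN = (0.78717 − 0.093918) / 0.78717 = 0.69325 / 0.78717 ≈ 0.8807

PN ≈ 0.881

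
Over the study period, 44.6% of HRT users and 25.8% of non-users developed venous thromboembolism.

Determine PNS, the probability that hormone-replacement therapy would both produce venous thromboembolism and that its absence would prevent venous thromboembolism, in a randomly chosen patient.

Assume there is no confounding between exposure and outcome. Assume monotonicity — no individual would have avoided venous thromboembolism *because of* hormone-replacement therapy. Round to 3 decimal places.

PNS ≈ 0.188

p₁ = 0.446, p₀ = 0.258.
Under exogeneity and monotonicity, PNS = p₁ − p₀.
PNS = 0.446 − 0.258 = 0.188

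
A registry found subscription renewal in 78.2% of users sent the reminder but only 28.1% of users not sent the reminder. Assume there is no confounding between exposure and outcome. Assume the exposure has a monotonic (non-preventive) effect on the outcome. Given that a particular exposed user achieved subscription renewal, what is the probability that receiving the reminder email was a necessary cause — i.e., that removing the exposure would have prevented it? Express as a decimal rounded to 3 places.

p₁ = 0.782, p₀ = 0.281.
Under exogeneity and monotonicity, PN = (p₁ − p₀) / p₁.
PN = (0.782 − 0.281) / 0.782 = 0.501 / 0.782 ≈ 0.6407

PN ≈ 0.641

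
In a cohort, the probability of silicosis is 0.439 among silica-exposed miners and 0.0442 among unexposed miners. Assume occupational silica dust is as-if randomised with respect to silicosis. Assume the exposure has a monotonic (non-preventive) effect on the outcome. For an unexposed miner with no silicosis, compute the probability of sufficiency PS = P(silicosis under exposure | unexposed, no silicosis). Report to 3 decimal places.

PS ≈ 0.413

Let p₁ = 0.439, p₀ = 0.0442.
Under exogeneity and monotonicity, PS = (p₁ − p₀) / (1 − p₀).
PS = (0.439 − 0.0442) / (1 − 0.0442) = 0.3948 / 0.9558 ≈ 0.4131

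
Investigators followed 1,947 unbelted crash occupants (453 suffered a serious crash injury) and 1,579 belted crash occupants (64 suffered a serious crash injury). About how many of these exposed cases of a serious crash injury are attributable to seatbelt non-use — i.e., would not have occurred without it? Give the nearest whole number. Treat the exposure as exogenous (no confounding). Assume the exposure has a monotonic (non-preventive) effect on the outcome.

about 374 cases

p₁ = P(outcome | exposed) = 453/1947 = 0.23267
p₀ = P(outcome | unexposed) = 64/1579 = 0.040532
PN = (p₁ − p₀)/p₁ = (0.23267 − 0.040532) / 0.23267 ≈ 0.82579.
Attributable cases ≈ PN × (exposed cases) = 0.82579 × 453 ≈ 374.08.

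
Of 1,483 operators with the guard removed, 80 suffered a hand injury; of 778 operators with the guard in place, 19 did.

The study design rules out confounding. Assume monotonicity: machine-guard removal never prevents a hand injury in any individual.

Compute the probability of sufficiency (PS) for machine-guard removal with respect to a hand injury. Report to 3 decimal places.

p₁ = P(outcome | exposed) = 80/1483 = 0.053945
p₀ = P(outcome | unexposed) = 19/778 = 0.024422
Under exogeneity and monotonicity, PS = (p₁ − p₀) / (1 − p₀).
PS = (0.053945 − 0.024422) / (1 − 0.024422) = 0.029523 / 0.97558 ≈ 0.0303

PS ≈ 0.030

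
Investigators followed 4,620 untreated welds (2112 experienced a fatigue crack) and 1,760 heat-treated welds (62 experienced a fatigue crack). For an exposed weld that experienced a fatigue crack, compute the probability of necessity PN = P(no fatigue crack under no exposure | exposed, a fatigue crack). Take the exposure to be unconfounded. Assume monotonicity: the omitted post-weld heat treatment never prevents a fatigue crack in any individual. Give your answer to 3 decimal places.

p₁ = P(outcome | exposed) = 2112/4620 = 0.45714
p₀ = P(outcome | unexposed) = 62/1760 = 0.035227
Under exogeneity and monotonicity, PN = (p₁ − p₀) / p₁.
PN = (0.45714 − 0.035227) / 0.45714 = 0.42192 / 0.45714 ≈ 0.9229

PN ≈ 0.923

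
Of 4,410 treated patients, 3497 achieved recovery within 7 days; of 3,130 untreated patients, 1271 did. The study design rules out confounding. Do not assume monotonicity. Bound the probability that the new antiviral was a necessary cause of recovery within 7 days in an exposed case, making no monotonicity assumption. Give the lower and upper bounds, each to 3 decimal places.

p₁ = P(outcome | exposed) = 3497/4410 = 0.79297
p₀ = P(outcome | unexposed) = 1271/3130 = 0.40607
Under exogeneity alone the bounds on PN are max{0,(p₁−p₀)/p₁} ≤ PN ≤ min{1,(1−p₀)/p₁}.
  lower = (p₁ − p₀)/p₁ = 0.3869 / 0.79297 ≈ 0.4879
  upper = min{1, (1 − p₀)/p₁} = 0.59393 / 0.79297 ≈ 0.7490

0.488 ≤ PN ≤ 0.749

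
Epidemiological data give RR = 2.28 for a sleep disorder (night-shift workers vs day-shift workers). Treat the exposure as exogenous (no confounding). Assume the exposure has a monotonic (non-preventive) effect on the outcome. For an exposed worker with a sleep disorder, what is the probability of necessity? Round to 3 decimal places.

PN ≈ 0.561

Under exogeneity and monotonicity, PN = (RR − 1) / RR = 1 − 1/RR.
PN = (2.28 − 1) / 2.28 = 1.28 / 2.28 ≈ 0.5614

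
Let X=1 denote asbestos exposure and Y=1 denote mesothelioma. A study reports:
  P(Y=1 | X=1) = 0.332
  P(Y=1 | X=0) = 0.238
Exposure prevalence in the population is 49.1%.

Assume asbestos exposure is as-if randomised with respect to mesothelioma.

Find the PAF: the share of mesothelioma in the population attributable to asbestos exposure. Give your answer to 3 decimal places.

Let p₁ = 0.332, p₀ = 0.238.
Overall risk P(Y=1) = π·p₁ + (1−π)·p₀ = 0.491×0.332 + 0.509×0.238 = 0.28415.
Under exogeneity, PAF = [P(Y=1) − p₀] / P(Y=1).
PAF = (0.28415 − 0.238) / 0.28415 ≈ 0.1624

PAF ≈ 0.162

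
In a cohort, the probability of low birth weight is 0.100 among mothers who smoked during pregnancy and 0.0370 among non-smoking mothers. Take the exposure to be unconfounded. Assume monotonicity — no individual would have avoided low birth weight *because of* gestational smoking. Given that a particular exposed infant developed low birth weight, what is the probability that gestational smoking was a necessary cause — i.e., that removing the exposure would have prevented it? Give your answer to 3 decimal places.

PN ≈ 0.630

Let p₁ = 0.1, p₀ = 0.037.
Under exogeneity and monotonicity, PN = (p₁ − p₀) / p₁.
PN = (0.1 − 0.037) / 0.1 = 0.063 / 0.1 ≈ 0.6300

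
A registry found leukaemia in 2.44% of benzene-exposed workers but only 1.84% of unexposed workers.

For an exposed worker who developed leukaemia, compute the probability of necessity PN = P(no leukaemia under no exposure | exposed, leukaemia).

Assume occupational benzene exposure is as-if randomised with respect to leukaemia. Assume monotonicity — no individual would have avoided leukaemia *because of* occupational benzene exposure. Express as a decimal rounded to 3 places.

p₁ = 0.0244, p₀ = 0.0184.
Under exogeneity and monotonicity, PN = (p₁ − p₀) / p₁.
PN = (0.0244 − 0.0184) / 0.0244 = 0.006 / 0.0244 ≈ 0.2459

PN ≈ 0.246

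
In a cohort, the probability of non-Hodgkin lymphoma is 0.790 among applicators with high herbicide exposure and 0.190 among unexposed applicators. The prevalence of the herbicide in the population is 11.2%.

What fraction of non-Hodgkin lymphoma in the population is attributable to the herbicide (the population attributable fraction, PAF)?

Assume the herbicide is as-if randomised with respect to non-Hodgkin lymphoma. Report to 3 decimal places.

PAF ≈ 0.261

Let p₁ = 0.79, p₀ = 0.19.
Overall risk P(Y=1) = π·p₁ + (1−π)·p₀ = 0.112×0.79 + 0.888×0.19 = 0.2572.
Under exogeneity, PAF = [P(Y=1) − p₀] / P(Y=1).
PAF = (0.2572 − 0.19) / 0.2572 ≈ 0.2613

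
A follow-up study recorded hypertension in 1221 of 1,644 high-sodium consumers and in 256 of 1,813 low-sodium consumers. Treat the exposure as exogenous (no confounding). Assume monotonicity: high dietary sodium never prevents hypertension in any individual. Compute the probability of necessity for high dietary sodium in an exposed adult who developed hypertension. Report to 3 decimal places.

p₁ = P(outcome | exposed) = 1221/1644 = 0.7427
p₀ = P(outcome | unexposed) = 256/1813 = 0.1412
Under exogeneity and monotonicity, PN = (p₁ − p₀) / p₁.
PN = (0.7427 − 0.1412) / 0.7427 = 0.6015 / 0.7427 ≈ 0.8099

PN ≈ 0.810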